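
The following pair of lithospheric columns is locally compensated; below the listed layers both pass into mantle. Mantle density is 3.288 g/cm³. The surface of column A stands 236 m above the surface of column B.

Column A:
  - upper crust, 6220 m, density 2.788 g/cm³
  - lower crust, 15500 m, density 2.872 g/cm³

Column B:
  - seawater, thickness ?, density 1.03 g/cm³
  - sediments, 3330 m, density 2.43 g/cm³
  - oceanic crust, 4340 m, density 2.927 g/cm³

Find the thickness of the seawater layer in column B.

Take the compensation level at the base of the deeper column (depth z_c below the surface of column A) and equate Σ ρ_i t_i down to z_c; mantle fills any gap and the z_c terms cancel.
Column A: 6220×2.788 + 15500×2.872 + (z_c − 21720)×3.288
Column B: 236×0 + x×1.03 + 3330×2.43 + 4340×2.927 + (z_c − 236 − 7670 − x)×3.288
The z_c×3.288 term appears on both sides and cancels. Collect the known terms of each column as K = Σ(ρt)_known − 3.288 × (depth of known layers): K_A = 61857.36 − 3.288×21720 = −9558; K_B = 20795.08 − 3.288×(236 + 7670) = −5199.848.
Balance: K_A = K_B − x×(3.288 − 1.03), so x = (K_B − K_A)/(3.288 − 1.03) = 4358.15/2.258 = 1930 m.

1930 m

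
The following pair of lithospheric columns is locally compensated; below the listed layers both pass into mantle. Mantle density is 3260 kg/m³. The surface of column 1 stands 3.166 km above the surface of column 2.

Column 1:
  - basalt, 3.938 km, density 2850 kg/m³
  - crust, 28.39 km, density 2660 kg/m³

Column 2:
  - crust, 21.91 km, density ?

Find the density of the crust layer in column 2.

Take the compensation level at the base of the deeper column (depth z_c below the surface of column 1) and equate Σ ρ_i t_i down to z_c; mantle fills any gap and the z_c terms cancel.
Column 1: 3.938×2850 + 28.39×2660 + (z_c − 32.328)×3260
Column 2: 3.166×0 + 21.91×ρ + (z_c − 3.166 − 21.91)×3260
The z_c×3260 term appears on both sides and cancels. Collect the known terms of each column as K = Σ(ρt)_known − 3260 × (depth of known layers): K_1 = 86740.7 − 3260×32.328 = −18648.58; K_2 = 0 − 3260×(3.166 + 21.91) = −81747.76.
Balance: K_1 = K_2 + 21.91×ρ, so ρ = (K_1 − K_2)/21.91 = 63099.2/21.91 = 2880 kg/m³.

2880 kg/m³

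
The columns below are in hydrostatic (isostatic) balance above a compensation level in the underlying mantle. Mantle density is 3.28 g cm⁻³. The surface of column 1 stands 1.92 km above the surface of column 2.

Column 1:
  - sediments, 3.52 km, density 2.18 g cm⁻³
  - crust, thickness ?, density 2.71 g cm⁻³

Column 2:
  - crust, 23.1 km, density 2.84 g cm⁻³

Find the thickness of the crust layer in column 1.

Take the compensation level at the base of the deeper column (depth z_c below the surface of column 1) and equate Σ ρ_i t_i down to z_c; mantle fills any gap and the z_c terms cancel.
Column 1: 3.52×2.18 + x×2.71 + (z_c − 3.52 − x)×3.28
Column 2: 1.92×0 + 23.1×2.84 + (z_c − 1.92 − 23.1)×3.28
The z_c×3.28 term appears on both sides and cancels. Collect the known terms of each column as K = Σ(ρt)_known − 3.28 × (depth of known layers): K_1 = 7.6736 − 3.28×3.52 = −3.872; K_2 = 65.604 − 3.28×(1.92 + 23.1) = −16.4616.
Balance: K_1 − x×(3.28 − 2.71) = K_2, so x = (K_1 − K_2)/(3.28 − 2.71) = 12.5896/0.57 = 22.1 km.

22.1 km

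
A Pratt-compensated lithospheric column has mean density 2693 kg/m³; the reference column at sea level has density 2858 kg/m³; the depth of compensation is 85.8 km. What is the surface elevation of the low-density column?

5.26 km

ρ_ref D = ρ (D + h) → h = D (ρ_ref − ρ)/ρ.
h = 85.8 km × (2858 − 2693)/2693 = 5.26 km.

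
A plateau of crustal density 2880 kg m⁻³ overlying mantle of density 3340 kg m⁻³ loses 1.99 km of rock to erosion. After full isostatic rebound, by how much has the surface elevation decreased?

Rebound u = e ρ_c/ρ_m = 1.99 km × 2880/3340 = 1.716 km.
Net surface drop = e − u = 1.99 km − 1.716 km = e (ρ_m − ρ_c)/ρ_m = 0.274 km.

0.274 km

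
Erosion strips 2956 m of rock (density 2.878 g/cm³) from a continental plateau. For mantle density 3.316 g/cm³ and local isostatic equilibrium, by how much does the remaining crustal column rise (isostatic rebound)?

Unloading: uplift u = e ρ_c/ρ_m = 2956 m × 2.878/3.316 = 2570 m.

2570 m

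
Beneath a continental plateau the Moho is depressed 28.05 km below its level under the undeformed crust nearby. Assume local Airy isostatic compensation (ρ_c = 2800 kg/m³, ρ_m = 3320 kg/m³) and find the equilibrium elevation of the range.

5.21 km

Balancing pressure at the compensation depth: ρ_c h = (ρ_m − ρ_c) r.
h = r (ρ_m − ρ_c) / ρ_c = 28.05 km × (3320 − 2800) / 2800 = 5.21 km.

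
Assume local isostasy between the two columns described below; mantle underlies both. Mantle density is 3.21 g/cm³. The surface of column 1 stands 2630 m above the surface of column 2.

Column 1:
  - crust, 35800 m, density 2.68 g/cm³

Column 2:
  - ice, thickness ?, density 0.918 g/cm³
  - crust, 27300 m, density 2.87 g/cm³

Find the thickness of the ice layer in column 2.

Take the compensation level at the base of the deeper column (depth z_c below the surface of column 1) and equate Σ ρ_i t_i down to z_c; mantle fills any gap and the z_c terms cancel.
Column 1: 35800×2.68 + (z_c − 35800)×3.21
Column 2: 2630×0 + x×0.918 + 27300×2.87 + (z_c − 2630 − 27300 − x)×3.21
The z_c×3.21 term appears on both sides and cancels. Collect the known terms of each column as K = Σ(ρt)_known − 3.21 × (depth of known layers): K_1 = 95944 − 3.21×35800 = −18974; K_2 = 78351 − 3.21×(2630 + 27300) = −17724.3.
Balance: K_1 = K_2 − x×(3.21 − 0.918), so x = (K_2 − K_1)/(3.21 − 0.918) = 1249.7/2.292 = 545 m.

545 m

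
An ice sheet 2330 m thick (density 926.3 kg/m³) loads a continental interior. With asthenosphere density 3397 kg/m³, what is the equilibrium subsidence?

635 m

Isostatic balance requires: the ice load ρ_ice t is balanced by mantle displaced below, ρ_m s.
s = t ρ_ice / ρ_m = 2330 m × 926.3/3397 = 635 m.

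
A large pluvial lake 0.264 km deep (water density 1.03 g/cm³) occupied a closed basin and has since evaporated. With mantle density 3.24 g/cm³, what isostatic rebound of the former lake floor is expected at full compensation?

0.0839 km

u = d ρ_w/ρ_m = 0.264 km × 1.03/3.24 = 0.0839 km.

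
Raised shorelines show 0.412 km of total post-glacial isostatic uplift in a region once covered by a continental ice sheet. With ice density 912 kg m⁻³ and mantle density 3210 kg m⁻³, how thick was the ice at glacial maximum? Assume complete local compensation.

1.45 km

u = t ρ_ice/ρ_m → t = u ρ_m/ρ_ice = 0.412 km × 3210/912 = 1.45 km.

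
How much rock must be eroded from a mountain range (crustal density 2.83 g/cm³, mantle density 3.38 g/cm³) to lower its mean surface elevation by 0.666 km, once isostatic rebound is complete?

4.09 km

Net drop Δ = e − u = e − e ρ_c/ρ_m = e (ρ_m − ρ_c)/ρ_m.
e = Δ ρ_m/(ρ_m − ρ_c) = 0.666 km × 3.38/0.55 = 4.09 km.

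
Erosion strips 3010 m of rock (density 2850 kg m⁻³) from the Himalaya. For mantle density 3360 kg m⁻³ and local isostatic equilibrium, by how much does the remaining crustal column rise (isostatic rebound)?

Unloading: uplift u = e ρ_c/ρ_m = 3010 m × 2850/3360 = 2550 m.

2550 m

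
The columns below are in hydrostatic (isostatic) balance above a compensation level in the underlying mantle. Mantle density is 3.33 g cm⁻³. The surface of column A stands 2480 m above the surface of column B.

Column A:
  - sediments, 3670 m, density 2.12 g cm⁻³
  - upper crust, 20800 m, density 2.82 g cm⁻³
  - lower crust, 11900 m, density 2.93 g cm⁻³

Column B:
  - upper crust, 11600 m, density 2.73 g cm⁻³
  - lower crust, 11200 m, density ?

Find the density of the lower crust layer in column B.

Take the compensation level at the base of the deeper column (depth z_c below the surface of column A) and equate Σ ρ_i t_i down to z_c; mantle fills any gap and the z_c terms cancel.
Column A: 3670×2.12 + 20800×2.82 + 11900×2.93 + (z_c − 36370)×3.33
Column B: 2480×0 + 11600×2.73 + 11200×ρ + (z_c − 2480 − 22800)×3.33
The z_c×3.33 term appears on both sides and cancels. Collect the known terms of each column as K = Σ(ρt)_known − 3.33 × (depth of known layers): K_A = 101303.4 − 3.33×36370 = −19808.7; K_B = 31668 − 3.33×(2480 + 22800) = −52514.4.
Balance: K_A = K_B + 11200×ρ, so ρ = (K_A − K_B)/11200 = 32705.7/11200 = 2.92 g cm⁻³.

2.92 g cm⁻³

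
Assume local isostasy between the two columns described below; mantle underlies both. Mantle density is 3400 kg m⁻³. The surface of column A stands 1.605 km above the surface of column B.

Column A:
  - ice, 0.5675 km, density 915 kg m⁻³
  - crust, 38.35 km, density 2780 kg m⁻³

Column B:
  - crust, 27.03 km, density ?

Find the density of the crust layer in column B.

2670 kg m⁻³

Take the compensation level at the base of the deeper column (depth z_c below the surface of column A) and equate Σ ρ_i t_i down to z_c; mantle fills any gap and the z_c terms cancel.
Column A: 0.5675×915 + 38.35×2780 + (z_c − 38.9175)×3400
Column B: 1.605×0 + 27.03×ρ + (z_c − 1.605 − 27.03)×3400
The z_c×3400 term appears on both sides and cancels. Collect the known terms of each column as K = Σ(ρt)_known − 3400 × (depth of known layers): K_A = 107132.262 − 3400×38.9175 = −25187.2375; K_B = 0 − 3400×(1.605 + 27.03) = −97359.
Balance: K_A = K_B + 27.03×ρ, so ρ = (K_A − K_B)/27.03 = 72171.8/27.03 = 2670 kg m⁻³.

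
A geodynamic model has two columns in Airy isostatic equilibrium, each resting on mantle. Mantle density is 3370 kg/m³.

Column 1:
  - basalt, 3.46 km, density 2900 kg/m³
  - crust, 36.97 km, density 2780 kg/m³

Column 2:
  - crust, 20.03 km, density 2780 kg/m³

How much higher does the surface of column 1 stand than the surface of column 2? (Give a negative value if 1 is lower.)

3.45 km

For any compensation level in the mantle, the mantle terms cancel and isostasy reduces to e = (Σt_1 − Σt_2) − (Σ(ρt)_1 − Σ(ρt)_2) / ρ_m.
Σt_1 = 40.43 km; Σt_2 = 20.03 km; Σ(ρt)_1 = 112810.6; Σ(ρt)_2 = 55683.4 (in km·kg/m³).
e = (40.43 − 20.03) − (112810.6 − 55683.4) / 3370 = 3.45 km.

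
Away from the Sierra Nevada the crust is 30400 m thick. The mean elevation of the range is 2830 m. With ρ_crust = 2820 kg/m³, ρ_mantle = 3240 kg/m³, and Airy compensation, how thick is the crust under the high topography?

52200 m

Root depth r = h ρ_c / (ρ_m − ρ_c) = 2830 m × 2820 / 420 = 19000 m.
Total thickness = T + h + r = 30400 m + 2830 m + 19000 m = 52200 m.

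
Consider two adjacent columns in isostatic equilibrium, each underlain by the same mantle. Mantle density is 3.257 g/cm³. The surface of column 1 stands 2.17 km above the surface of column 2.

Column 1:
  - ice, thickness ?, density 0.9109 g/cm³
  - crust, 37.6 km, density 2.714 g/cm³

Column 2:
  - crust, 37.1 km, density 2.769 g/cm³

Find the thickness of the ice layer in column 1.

2.03 km

Take the compensation level at the base of the deeper column (depth z_c below the surface of column 1) and equate Σ ρ_i t_i down to z_c; mantle fills any gap and the z_c terms cancel.
Column 1: x×0.9109 + 37.6×2.714 + (z_c − 37.6 − x)×3.257
Column 2: 2.17×0 + 37.1×2.769 + (z_c − 2.17 − 37.1)×3.257
The z_c×3.257 term appears on both sides and cancels. Collect the known terms of each column as K = Σ(ρt)_known − 3.257 × (depth of known layers): K_1 = 102.0464 − 3.257×37.6 = −20.4168; K_2 = 102.7299 − 3.257×(2.17 + 37.1) = −25.17249.
Balance: K_1 − x×(3.257 − 0.9109) = K_2, so x = (K_1 − K_2)/(3.257 − 0.9109) = 4.75569/2.3461 = 2.03 km.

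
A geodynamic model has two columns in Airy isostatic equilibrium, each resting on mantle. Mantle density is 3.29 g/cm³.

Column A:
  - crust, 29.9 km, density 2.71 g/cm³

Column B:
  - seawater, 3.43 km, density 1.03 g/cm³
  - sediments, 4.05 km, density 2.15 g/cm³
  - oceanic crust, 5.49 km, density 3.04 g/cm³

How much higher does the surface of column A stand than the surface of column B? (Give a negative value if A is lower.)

For any compensation level in the mantle, the mantle terms cancel and isostasy reduces to e = (Σt_A − Σt_B) − (Σ(ρt)_A − Σ(ρt)_B) / ρ_m.
Σt_A = 29.9 km; Σt_B = 12.97 km; Σ(ρt)_A = 81.029; Σ(ρt)_B = 28.93 (in km·g/cm³).
e = (29.9 − 12.97) − (81.029 − 28.93) / 3.29 = 1.09 km.

1.09 km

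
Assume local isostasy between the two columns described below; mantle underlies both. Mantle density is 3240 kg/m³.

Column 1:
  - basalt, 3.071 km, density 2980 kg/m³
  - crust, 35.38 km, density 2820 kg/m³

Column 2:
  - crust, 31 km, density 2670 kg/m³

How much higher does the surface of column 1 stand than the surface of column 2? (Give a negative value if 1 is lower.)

For any compensation level in the mantle, the mantle terms cancel and isostasy reduces to e = (Σt_1 − Σt_2) − (Σ(ρt)_1 − Σ(ρt)_2) / ρ_m.
Σt_1 = 38.451 km; Σt_2 = 31 km; Σ(ρt)_1 = 108923.18; Σ(ρt)_2 = 82770 (in km·kg/m³).
e = (38.451 − 31) − (108923.18 − 82770) / 3240 = −0.621 km.

−0.621 km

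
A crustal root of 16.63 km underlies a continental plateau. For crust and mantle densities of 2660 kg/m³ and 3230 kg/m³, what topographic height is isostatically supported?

3.56 km

By Archimedes' principle applied to the lithosphere: ρ_c h = (ρ_m − ρ_c) r.
h = r (ρ_m − ρ_c) / ρ_c = 16.63 km × (3230 − 2660) / 2660 = 3.56 km.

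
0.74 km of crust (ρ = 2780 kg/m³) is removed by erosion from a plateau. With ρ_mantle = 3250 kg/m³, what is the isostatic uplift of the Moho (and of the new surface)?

Unloading: uplift u = e ρ_c/ρ_m = 0.74 km × 2780/3250 = 0.633 km.

0.633 km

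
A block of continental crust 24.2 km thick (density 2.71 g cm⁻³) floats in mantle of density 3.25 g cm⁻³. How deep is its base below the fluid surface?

20.2 km

Draft d = t ρ_obj/ρ_fluid = 24.2 km × 2.71/3.25 = 20.2 km.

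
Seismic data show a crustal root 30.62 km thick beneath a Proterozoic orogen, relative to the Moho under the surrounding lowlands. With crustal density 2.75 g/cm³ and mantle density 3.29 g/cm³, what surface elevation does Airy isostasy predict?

By Archimedes' principle applied to the lithosphere: ρ_c h = (ρ_m − ρ_c) r.
h = r (ρ_m − ρ_c) / ρ_c = 30.62 km × (3.29 − 2.75) / 2.75 = 6.01 km.

6.01 km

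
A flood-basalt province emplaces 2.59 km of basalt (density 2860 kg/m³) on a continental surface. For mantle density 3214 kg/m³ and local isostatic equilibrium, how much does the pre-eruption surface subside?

Subaerial loading: s = t ρ_load / ρ_m.
s = 2.59 km × 2860/3214 = 2.3 km.

2.3 km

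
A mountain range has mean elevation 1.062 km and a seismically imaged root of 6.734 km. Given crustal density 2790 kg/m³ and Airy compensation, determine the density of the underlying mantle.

Airy balance: ρ_c h = (ρ_m − ρ_c) r → ρ_m = ρ_c (1 + h/r).
ρ_m = 2790 × (1 + 1.062 km/6.734 km) = 3230 kg/m³.

3230 kg/m³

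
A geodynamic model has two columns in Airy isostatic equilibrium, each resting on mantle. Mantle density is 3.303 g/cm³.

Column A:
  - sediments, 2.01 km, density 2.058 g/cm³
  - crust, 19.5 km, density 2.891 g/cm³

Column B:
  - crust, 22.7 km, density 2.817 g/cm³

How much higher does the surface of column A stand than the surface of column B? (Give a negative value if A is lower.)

For any compensation level in the mantle, the mantle terms cancel and isostasy reduces to e = (Σt_A − Σt_B) − (Σ(ρt)_A − Σ(ρt)_B) / ρ_m.
Σt_A = 21.51 km; Σt_B = 22.7 km; Σ(ρt)_A = 60.51108; Σ(ρt)_B = 63.9459 (in km·g/cm³).
e = (21.51 − 22.7) − (60.51108 − 63.9459) / 3.303 = −0.15 km.

−0.15 km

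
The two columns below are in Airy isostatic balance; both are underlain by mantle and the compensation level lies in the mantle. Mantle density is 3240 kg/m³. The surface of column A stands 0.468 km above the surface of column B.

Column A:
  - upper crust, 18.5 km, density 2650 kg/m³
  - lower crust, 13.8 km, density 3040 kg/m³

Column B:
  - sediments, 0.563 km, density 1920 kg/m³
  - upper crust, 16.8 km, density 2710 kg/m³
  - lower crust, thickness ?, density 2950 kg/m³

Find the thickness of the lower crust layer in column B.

8.66 km

Take the compensation level at the base of the deeper column (depth z_c below the surface of column A) and equate Σ ρ_i t_i down to z_c; mantle fills any gap and the z_c terms cancel.
Column A: 18.5×2650 + 13.8×3040 + (z_c − 32.3)×3240
Column B: 0.468×0 + 0.563×1920 + 16.8×2710 + x×2950 + (z_c − 0.468 − 17.363 − x)×3240
The z_c×3240 term appears on both sides and cancels. Collect the known terms of each column as K = Σ(ρt)_known − 3240 × (depth of known layers): K_A = 90977 − 3240×32.3 = −13675; K_B = 46608.96 − 3240×(0.468 + 17.363) = −11163.48.
Balance: K_A = K_B − x×(3240 − 2950), so x = (K_B − K_A)/(3240 − 2950) = 2511.52/290 = 8.66 km.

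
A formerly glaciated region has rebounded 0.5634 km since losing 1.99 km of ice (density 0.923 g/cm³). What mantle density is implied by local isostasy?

ρ_m = ρ_ice t / u = 0.923 × 1.99 km/0.5634 km = 3.26 g/cm³.

3.26 g/cm³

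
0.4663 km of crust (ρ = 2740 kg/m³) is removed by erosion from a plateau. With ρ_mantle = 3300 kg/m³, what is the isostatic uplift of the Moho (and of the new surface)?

0.387 km

Unloading: uplift u = e ρ_c/ρ_m = 0.4663 km × 2740/3300 = 0.387 km.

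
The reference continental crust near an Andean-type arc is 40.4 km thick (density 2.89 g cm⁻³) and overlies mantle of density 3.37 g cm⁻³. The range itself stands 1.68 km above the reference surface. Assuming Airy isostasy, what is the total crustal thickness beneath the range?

52.2 km

Root depth r = h ρ_c / (ρ_m − ρ_c) = 1.68 km × 2.89 / 0.48 = 10.12 km.
Total thickness = T + h + r = 40.4 km + 1.68 km + 10.12 km = 52.2 km.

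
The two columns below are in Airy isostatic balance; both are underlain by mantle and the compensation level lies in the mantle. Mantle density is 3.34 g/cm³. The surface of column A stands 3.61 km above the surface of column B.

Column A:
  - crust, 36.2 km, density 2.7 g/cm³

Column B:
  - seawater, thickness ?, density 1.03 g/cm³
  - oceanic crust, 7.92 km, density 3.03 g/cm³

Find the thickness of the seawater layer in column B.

Take the compensation level at the base of the deeper column (depth z_c below the surface of column A) and equate Σ ρ_i t_i down to z_c; mantle fills any gap and the z_c terms cancel.
Column A: 36.2×2.7 + (z_c − 36.2)×3.34
Column B: 3.61×0 + x×1.03 + 7.92×3.03 + (z_c − 3.61 − 7.92 − x)×3.34
The z_c×3.34 term appears on both sides and cancels. Collect the known terms of each column as K = Σ(ρt)_known − 3.34 × (depth of known layers): K_A = 97.74 − 3.34×36.2 = −23.168; K_B = 23.9976 − 3.34×(3.61 + 7.92) = −14.5126.
Balance: K_A = K_B − x×(3.34 − 1.03), so x = (K_B − K_A)/(3.34 − 1.03) = 8.6554/2.31 = 3.75 km.

3.75 km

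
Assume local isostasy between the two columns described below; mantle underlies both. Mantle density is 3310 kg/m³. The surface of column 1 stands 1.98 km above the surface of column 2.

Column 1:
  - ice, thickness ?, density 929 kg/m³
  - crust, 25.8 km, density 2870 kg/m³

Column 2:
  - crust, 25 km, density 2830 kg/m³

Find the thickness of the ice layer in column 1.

3.02 km

Take the compensation level at the base of the deeper column (depth z_c below the surface of column 1) and equate Σ ρ_i t_i down to z_c; mantle fills any gap and the z_c terms cancel.
Column 1: x×929 + 25.8×2870 + (z_c − 25.8 − x)×3310
Column 2: 1.98×0 + 25×2830 + (z_c − 1.98 − 25)×3310
The z_c×3310 term appears on both sides and cancels. Collect the known terms of each column as K = Σ(ρt)_known − 3310 × (depth of known layers): K_1 = 74046 − 3310×25.8 = −11352; K_2 = 70750 − 3310×(1.98 + 25) = −18553.8.
Balance: K_1 − x×(3310 − 929) = K_2, so x = (K_1 − K_2)/(3310 − 929) = 7201.8/2381 = 3.02 km.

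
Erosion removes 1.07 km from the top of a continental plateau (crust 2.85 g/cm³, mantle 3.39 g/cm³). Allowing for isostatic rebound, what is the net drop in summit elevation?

Rebound u = e ρ_c/ρ_m = 1.07 km × 2.85/3.39 = 0.8996 km.
Net surface drop = e − u = 1.07 km − 0.8996 km = e (ρ_m − ρ_c)/ρ_m = 0.17 km.

0.17 km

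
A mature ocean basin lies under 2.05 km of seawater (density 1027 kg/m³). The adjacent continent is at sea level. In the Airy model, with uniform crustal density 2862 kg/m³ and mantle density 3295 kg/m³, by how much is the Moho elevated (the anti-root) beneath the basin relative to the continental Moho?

8.69 km

Balancing pressure at the compensation depth: replacing crust with seawater at the top is compensated by replacing crust with mantle at the base: d (ρ_c − ρ_w) = a (ρ_m − ρ_c).
a = d (ρ_c − ρ_w)/(ρ_m − ρ_c) = 2.05 km × 1835/433 = 8.69 km.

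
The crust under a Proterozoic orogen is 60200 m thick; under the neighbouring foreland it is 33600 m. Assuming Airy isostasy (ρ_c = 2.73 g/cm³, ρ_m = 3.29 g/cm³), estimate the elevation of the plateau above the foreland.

Excess crust Δ = 60200 m − 33600 m = 26600 m, split between elevation h and root r with h + r = Δ.
Airy balance ρ_c h = (ρ_m − ρ_c) r gives r = h ρ_c/(ρ_m − ρ_c), so h (1 + ρ_c/(ρ_m − ρ_c)) = Δ, i.e. h = Δ (ρ_m − ρ_c)/ρ_m.
h = 26600 m × 0.56/3.29 = 4530 m.

4530 m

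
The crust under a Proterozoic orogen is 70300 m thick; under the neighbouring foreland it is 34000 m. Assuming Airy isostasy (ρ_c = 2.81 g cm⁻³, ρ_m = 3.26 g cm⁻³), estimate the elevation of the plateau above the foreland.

5010 m

Excess crust Δ = 70300 m − 34000 m = 36300 m, split between elevation h and root r with h + r = Δ.
Airy balance ρ_c h = (ρ_m − ρ_c) r gives r = h ρ_c/(ρ_m − ρ_c), so h (1 + ρ_c/(ρ_m − ρ_c)) = Δ, i.e. h = Δ (ρ_m − ρ_c)/ρ_m.
h = 36300 m × 0.45/3.26 = 5010 m.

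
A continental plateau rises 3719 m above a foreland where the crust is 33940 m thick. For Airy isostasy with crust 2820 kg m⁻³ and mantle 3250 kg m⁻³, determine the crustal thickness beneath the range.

62000 m

Root depth r = h ρ_c / (ρ_m − ρ_c) = 3719 m × 2820 / 430 = 24390 m.
Total thickness = T + h + r = 33940 m + 3719 m + 24390 m = 62000 m.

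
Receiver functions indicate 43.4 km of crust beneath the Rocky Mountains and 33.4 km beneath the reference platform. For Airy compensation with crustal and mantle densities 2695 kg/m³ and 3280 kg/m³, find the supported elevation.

Excess crust Δ = 43.4 km − 33.4 km = 10 km, split between elevation h and root r with h + r = Δ.
Airy balance ρ_c h = (ρ_m − ρ_c) r gives r = h ρ_c/(ρ_m − ρ_c), so h (1 + ρ_c/(ρ_m − ρ_c)) = Δ, i.e. h = Δ (ρ_m − ρ_c)/ρ_m.
h = 10 km × 585/3280 = 1.78 km.

1.78 km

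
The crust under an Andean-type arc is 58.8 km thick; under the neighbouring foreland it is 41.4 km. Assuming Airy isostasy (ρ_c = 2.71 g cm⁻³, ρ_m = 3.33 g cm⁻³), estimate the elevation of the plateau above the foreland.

Excess crust Δ = 58.8 km − 41.4 km = 17.4 km, split between elevation h and root r with h + r = Δ.
Airy balance ρ_c h = (ρ_m − ρ_c) r gives r = h ρ_c/(ρ_m − ρ_c), so h (1 + ρ_c/(ρ_m − ρ_c)) = Δ, i.e. h = Δ (ρ_m − ρ_c)/ρ_m.
h = 17.4 km × 0.62/3.33 = 3.24 km.

3.24 km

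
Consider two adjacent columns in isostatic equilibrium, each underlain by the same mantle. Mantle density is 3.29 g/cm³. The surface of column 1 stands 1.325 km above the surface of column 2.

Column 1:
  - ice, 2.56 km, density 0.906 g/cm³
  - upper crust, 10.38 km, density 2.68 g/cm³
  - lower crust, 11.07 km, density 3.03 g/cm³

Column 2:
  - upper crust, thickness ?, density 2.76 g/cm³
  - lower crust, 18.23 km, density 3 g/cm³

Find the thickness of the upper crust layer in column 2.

Take the compensation level at the base of the deeper column (depth z_c below the surface of column 1) and equate Σ ρ_i t_i down to z_c; mantle fills any gap and the z_c terms cancel.
Column 1: 2.56×0.906 + 10.38×2.68 + 11.07×3.03 + (z_c − 24.01)×3.29
Column 2: 1.325×0 + x×2.76 + 18.23×3 + (z_c − 1.325 − 18.23 − x)×3.29
The z_c×3.29 term appears on both sides and cancels. Collect the known terms of each column as K = Σ(ρt)_known − 3.29 × (depth of known layers): K_1 = 63.67986 − 3.29×24.01 = −15.31304; K_2 = 54.69 − 3.29×(1.325 + 18.23) = −9.64595.
Balance: K_1 = K_2 − x×(3.29 − 2.76), so x = (K_2 − K_1)/(3.29 − 2.76) = 5.66709/0.53 = 10.7 km.

10.7 km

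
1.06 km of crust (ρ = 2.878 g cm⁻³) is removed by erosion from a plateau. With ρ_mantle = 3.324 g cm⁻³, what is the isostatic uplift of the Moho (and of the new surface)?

0.918 km

Unloading: uplift u = e ρ_c/ρ_m = 1.06 km × 2.878/3.324 = 0.918 km.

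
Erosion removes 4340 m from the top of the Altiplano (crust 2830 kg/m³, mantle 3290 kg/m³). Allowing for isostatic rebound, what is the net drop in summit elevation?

607 m

Rebound u = e ρ_c/ρ_m = 4340 m × 2830/3290 = 3733 m.
Net surface drop = e − u = 4340 m − 3733 m = e (ρ_m − ρ_c)/ρ_m = 607 m.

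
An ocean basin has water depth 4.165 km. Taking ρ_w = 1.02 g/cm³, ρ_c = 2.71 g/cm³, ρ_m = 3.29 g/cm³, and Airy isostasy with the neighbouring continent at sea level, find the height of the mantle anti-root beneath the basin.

Equating mass per unit area of the two columns: replacing crust with seawater at the top is compensated by replacing crust with mantle at the base: d (ρ_c − ρ_w) = a (ρ_m − ρ_c).
a = d (ρ_c − ρ_w)/(ρ_m − ρ_c) = 4.165 km × 1.69/0.58 = 12.1 km.

12.1 km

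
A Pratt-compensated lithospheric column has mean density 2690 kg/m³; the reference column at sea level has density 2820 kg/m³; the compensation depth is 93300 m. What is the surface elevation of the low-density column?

4510 m

ρ_ref D = ρ (D + h) → h = D (ρ_ref − ρ)/ρ.
h = 93300 m × (2820 − 2690)/2690 = 4510 m.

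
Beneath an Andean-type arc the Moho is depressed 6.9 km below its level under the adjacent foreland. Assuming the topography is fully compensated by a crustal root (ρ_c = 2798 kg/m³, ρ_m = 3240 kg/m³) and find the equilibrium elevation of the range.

In Airy isostatic equilibrium: ρ_c h = (ρ_m − ρ_c) r.
h = r (ρ_m − ρ_c) / ρ_c = 6.9 km × (3240 − 2798) / 2798 = 1.09 km.

1.09 km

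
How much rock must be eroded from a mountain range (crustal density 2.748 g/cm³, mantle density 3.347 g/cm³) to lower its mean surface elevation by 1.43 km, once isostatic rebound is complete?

7.99 km

Net drop Δ = e − u = e − e ρ_c/ρ_m = e (ρ_m − ρ_c)/ρ_m.
e = Δ ρ_m/(ρ_m − ρ_c) = 1.43 km × 3.347/0.599 = 7.99 km.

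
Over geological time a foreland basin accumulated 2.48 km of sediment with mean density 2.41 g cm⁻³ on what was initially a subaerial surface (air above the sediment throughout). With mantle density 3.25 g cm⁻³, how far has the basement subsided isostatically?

1.84 km

Subaerial load: s = t ρ_sed / ρ_m = 2.48 km × 2.41/3.25 = 1.84 km.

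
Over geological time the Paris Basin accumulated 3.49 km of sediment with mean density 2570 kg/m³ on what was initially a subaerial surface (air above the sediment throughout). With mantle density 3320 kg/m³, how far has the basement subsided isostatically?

Subaerial load: s = t ρ_sed / ρ_m = 3.49 km × 2570/3320 = 2.7 km.

2.7 km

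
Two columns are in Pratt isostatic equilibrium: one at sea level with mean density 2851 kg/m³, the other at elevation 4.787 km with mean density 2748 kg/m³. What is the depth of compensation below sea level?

ρ_ref D = ρ (D + h) → D (ρ_ref − ρ) = ρ h.
D = ρ h/(ρ_ref − ρ) = 2748 × 4.787 km/(2851 − 2748) = 128 km.

128 km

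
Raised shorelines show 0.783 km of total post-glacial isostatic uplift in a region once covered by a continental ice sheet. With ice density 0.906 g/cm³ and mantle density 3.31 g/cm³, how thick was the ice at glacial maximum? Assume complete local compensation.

2.86 km

u = t ρ_ice/ρ_m → t = u ρ_m/ρ_ice = 0.783 km × 3.31/0.906 = 2.86 km.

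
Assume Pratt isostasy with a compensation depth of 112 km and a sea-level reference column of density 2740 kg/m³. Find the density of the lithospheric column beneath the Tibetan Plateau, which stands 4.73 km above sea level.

2630 kg/m³

Pratt balance: ρ_ref D = ρ (D + h).
ρ = ρ_ref D/(D + h) = 2740 × 112 km/(112 km + 4.73 km) = 2630 kg/m³.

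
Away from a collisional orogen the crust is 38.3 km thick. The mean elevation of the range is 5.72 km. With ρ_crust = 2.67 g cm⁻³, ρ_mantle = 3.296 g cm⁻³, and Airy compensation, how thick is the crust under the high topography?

68.4 km

Root depth r = h ρ_c / (ρ_m − ρ_c) = 5.72 km × 2.67 / 0.626 = 24.4 km.
Total thickness = T + h + r = 38.3 km + 5.72 km + 24.4 km = 68.4 km.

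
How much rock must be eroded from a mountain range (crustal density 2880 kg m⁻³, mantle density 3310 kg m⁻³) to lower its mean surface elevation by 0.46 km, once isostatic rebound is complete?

Net drop Δ = e − u = e − e ρ_c/ρ_m = e (ρ_m − ρ_c)/ρ_m.
e = Δ ρ_m/(ρ_m − ρ_c) = 0.46 km × 3310/430 = 3.54 km.

3.54 km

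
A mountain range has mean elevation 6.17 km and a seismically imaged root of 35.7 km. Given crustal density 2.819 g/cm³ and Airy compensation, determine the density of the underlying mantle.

Airy balance: ρ_c h = (ρ_m − ρ_c) r → ρ_m = ρ_c (1 + h/r).
ρ_m = 2.819 × (1 + 6.17 km/35.7 km) = 3.31 g/cm³.

3.31 g/cm³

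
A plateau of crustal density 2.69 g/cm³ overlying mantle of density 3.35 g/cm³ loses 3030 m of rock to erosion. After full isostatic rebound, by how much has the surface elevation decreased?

Rebound u = e ρ_c/ρ_m = 3030 m × 2.69/3.35 = 2433 m.
Net surface drop = e − u = 3030 m − 2433 m = e (ρ_m − ρ_c)/ρ_m = 597 m.

597 m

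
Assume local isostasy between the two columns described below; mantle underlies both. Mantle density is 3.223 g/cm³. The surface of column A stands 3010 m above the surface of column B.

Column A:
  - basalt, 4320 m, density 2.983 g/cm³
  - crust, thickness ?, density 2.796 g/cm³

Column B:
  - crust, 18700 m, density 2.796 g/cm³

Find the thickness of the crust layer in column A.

39000 m

Take the compensation level at the base of the deeper column (depth z_c below the surface of column A) and equate Σ ρ_i t_i down to z_c; mantle fills any gap and the z_c terms cancel.
Column A: 4320×2.983 + x×2.796 + (z_c − 4320 − x)×3.223
Column B: 3010×0 + 18700×2.796 + (z_c − 3010 − 18700)×3.223
The z_c×3.223 term appears on both sides and cancels. Collect the known terms of each column as K = Σ(ρt)_known − 3.223 × (depth of known layers): K_A = 12886.56 − 3.223×4320 = −1036.8; K_B = 52285.2 − 3.223×(3010 + 18700) = −17686.13.
Balance: K_A − x×(3.223 − 2.796) = K_B, so x = (K_A − K_B)/(3.223 − 2.796) = 16649.3/0.427 = 39000 m.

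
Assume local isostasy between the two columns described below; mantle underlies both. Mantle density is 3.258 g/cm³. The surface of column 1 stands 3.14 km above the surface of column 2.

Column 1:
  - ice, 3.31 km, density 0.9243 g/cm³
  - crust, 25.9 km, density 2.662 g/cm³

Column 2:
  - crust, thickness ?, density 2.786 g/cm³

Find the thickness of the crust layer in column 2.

Take the compensation level at the base of the deeper column (depth z_c below the surface of column 1) and equate Σ ρ_i t_i down to z_c; mantle fills any gap and the z_c terms cancel.
Column 1: 3.31×0.9243 + 25.9×2.662 + (z_c − 29.21)×3.258
Column 2: 3.14×0 + x×2.786 + (z_c − 3.14 − 0 − x)×3.258
The z_c×3.258 term appears on both sides and cancels. Collect the known terms of each column as K = Σ(ρt)_known − 3.258 × (depth of known layers): K_1 = 72.005233 − 3.258×29.21 = −23.160947; K_2 = 0 − 3.258×(3.14 + 0) = −10.23012.
Balance: K_1 = K_2 − x×(3.258 − 2.786), so x = (K_2 − K_1)/(3.258 − 2.786) = 12.9308/0.472 = 27.4 km.

27.4 km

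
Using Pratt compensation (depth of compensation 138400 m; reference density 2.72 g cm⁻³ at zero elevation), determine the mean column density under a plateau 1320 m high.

Pratt balance: ρ_ref D = ρ (D + h).
ρ = ρ_ref D/(D + h) = 2.72 × 138400 m/(138400 m + 1320 m) = 2.69 g cm⁻³.

2.69 g cm⁻³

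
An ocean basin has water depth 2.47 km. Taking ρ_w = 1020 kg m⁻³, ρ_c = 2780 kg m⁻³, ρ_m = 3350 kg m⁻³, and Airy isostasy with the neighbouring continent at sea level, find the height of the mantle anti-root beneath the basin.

7.63 km

In Airy isostatic equilibrium: replacing crust with seawater at the top is compensated by replacing crust with mantle at the base: d (ρ_c − ρ_w) = a (ρ_m − ρ_c).
a = d (ρ_c − ρ_w)/(ρ_m − ρ_c) = 2.47 km × 1760/570 = 7.63 km.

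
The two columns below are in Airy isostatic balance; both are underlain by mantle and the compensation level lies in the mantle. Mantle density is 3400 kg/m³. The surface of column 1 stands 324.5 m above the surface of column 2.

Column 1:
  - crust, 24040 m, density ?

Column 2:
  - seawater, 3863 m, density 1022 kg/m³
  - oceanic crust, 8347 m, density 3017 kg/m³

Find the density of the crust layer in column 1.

2840 kg/m³

Take the compensation level at the base of the deeper column (depth z_c below the surface of column 1) and equate Σ ρ_i t_i down to z_c; mantle fills any gap and the z_c terms cancel.
Column 1: 24040×ρ + (z_c − 24040)×3400
Column 2: 324.5×0 + 3863×1022 + 8347×3017 + (z_c − 324.5 − 12210)×3400
The z_c×3400 term appears on both sides and cancels. Collect the known terms of each column as K = Σ(ρt)_known − 3400 × (depth of known layers): K_1 = 0 − 3400×24040 = −81736000; K_2 = 29130885 − 3400×(324.5 + 12210) = −13486415.
Balance: K_1 + 24040×ρ = K_2, so ρ = (K_2 − K_1)/24040 = 68249600/24040 = 2840 kg/m³.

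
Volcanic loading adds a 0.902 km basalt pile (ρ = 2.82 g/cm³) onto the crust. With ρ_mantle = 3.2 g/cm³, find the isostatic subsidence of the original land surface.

0.795 km

Subaerial loading: s = t ρ_load / ρ_m.
s = 0.902 km × 2.82/3.2 = 0.795 km.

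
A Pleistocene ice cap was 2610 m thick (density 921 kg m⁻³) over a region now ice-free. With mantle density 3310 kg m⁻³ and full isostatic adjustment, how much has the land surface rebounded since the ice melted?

Removing the load lets mantle flow back in; uplift u satisfies ρ_ice t = ρ_m u.
u = t ρ_ice/ρ_m = 2610 m × 921/3310 = 726 m.

726 m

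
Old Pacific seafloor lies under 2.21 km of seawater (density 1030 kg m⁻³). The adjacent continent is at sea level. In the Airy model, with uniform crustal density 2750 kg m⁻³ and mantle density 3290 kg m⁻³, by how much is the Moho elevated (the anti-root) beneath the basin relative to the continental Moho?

Equating mass per unit area of the two columns: replacing crust with seawater at the top is compensated by replacing crust with mantle at the base: d (ρ_c − ρ_w) = a (ρ_m − ρ_c).
a = d (ρ_c − ρ_w)/(ρ_m − ρ_c) = 2.21 km × 1720/540 = 7.04 km.

7.04 km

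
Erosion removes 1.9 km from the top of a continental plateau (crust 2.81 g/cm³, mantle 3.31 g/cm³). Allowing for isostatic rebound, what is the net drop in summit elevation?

0.287 km

Rebound u = e ρ_c/ρ_m = 1.9 km × 2.81/3.31 = 1.613 km.
Net surface drop = e − u = 1.9 km − 1.613 km = e (ρ_m − ρ_c)/ρ_m = 0.287 km.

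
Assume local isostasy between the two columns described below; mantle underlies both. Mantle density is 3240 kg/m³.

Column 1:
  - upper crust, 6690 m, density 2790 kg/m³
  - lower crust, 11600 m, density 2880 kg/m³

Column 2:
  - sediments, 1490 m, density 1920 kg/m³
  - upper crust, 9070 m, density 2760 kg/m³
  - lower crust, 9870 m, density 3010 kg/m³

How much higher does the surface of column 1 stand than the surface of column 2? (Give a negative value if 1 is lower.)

For any compensation level in the mantle, the mantle terms cancel and isostasy reduces to e = (Σt_1 − Σt_2) − (Σ(ρt)_1 − Σ(ρt)_2) / ρ_m.
Σt_1 = 18290 m; Σt_2 = 20430 m; Σ(ρt)_1 = 52073100; Σ(ρt)_2 = 57602700 (in m·kg/m³).
e = (18290 − 20430) − (52073100 − 57602700) / 3240 = −433 m.

−433 m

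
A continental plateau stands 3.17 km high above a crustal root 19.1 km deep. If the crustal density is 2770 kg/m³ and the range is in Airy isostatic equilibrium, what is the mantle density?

3230 kg/m³

Airy balance: ρ_c h = (ρ_m − ρ_c) r → ρ_m = ρ_c (1 + h/r).
ρ_m = 2770 × (1 + 3.17 km/19.1 km) = 3230 kg/m³.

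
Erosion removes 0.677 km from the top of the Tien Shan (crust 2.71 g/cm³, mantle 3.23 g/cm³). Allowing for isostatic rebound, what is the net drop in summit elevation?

Rebound u = e ρ_c/ρ_m = 0.677 km × 2.71/3.23 = 0.568 km.
Net surface drop = e − u = 0.677 km − 0.568 km = e (ρ_m − ρ_c)/ρ_m = 0.109 km.

0.109 km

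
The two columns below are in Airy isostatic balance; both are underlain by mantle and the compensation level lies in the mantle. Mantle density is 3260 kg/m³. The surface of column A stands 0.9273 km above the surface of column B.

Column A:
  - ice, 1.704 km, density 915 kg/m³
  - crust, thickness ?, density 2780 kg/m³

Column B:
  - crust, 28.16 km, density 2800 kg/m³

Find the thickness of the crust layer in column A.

Take the compensation level at the base of the deeper column (depth z_c below the surface of column A) and equate Σ ρ_i t_i down to z_c; mantle fills any gap and the z_c terms cancel.
Column A: 1.704×915 + x×2780 + (z_c − 1.704 − x)×3260
Column B: 0.9273×0 + 28.16×2800 + (z_c − 0.9273 − 28.16)×3260
The z_c×3260 term appears on both sides and cancels. Collect the known terms of each column as K = Σ(ρt)_known − 3260 × (depth of known layers): K_A = 1559.16 − 3260×1.704 = −3995.88; K_B = 78848 − 3260×(0.9273 + 28.16) = −15976.598.
Balance: K_A − x×(3260 − 2780) = K_B, so x = (K_A − K_B)/(3260 − 2780) = 11980.7/480 = 25 km.

25 km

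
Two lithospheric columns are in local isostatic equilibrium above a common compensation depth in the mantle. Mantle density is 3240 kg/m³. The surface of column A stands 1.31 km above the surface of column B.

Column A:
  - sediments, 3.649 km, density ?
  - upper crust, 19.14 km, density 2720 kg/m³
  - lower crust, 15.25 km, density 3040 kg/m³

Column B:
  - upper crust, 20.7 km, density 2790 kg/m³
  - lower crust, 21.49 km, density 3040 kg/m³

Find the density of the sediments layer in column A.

Take the compensation level at the base of the deeper column (depth z_c below the surface of column A) and equate Σ ρ_i t_i down to z_c; mantle fills any gap and the z_c terms cancel.
Column A: 3.649×ρ + 19.14×2720 + 15.25×3040 + (z_c − 38.039)×3240
Column B: 1.31×0 + 20.7×2790 + 21.49×3040 + (z_c − 1.31 − 42.19)×3240
The z_c×3240 term appears on both sides and cancels. Collect the known terms of each column as K = Σ(ρt)_known − 3240 × (depth of known layers): K_A = 98420.8 − 3240×38.039 = −24825.56; K_B = 123082.6 − 3240×(1.31 + 42.19) = −17857.4.
Balance: K_A + 3.649×ρ = K_B, so ρ = (K_B − K_A)/3.649 = 6968.16/3.649 = 1910 kg/m³.

1910 kg/m³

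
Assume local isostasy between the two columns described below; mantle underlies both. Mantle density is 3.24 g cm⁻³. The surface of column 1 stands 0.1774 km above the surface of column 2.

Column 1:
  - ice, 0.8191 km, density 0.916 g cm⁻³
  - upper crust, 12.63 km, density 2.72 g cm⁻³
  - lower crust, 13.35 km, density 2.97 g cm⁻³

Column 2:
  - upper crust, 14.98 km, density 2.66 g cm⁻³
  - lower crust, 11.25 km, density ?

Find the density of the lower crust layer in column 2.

2.99 g cm⁻³

Take the compensation level at the base of the deeper column (depth z_c below the surface of column 1) and equate Σ ρ_i t_i down to z_c; mantle fills any gap and the z_c terms cancel.
Column 1: 0.8191×0.916 + 12.63×2.72 + 13.35×2.97 + (z_c − 26.7991)×3.24
Column 2: 0.1774×0 + 14.98×2.66 + 11.25×ρ + (z_c − 0.1774 − 26.23)×3.24
The z_c×3.24 term appears on both sides and cancels. Collect the known terms of each column as K = Σ(ρt)_known − 3.24 × (depth of known layers): K_1 = 74.7533956 − 3.24×26.7991 = −12.0756884; K_2 = 39.8468 − 3.24×(0.1774 + 26.23) = −45.713176.
Balance: K_1 = K_2 + 11.25×ρ, so ρ = (K_1 − K_2)/11.25 = 33.6375/11.25 = 2.99 g cm⁻³.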